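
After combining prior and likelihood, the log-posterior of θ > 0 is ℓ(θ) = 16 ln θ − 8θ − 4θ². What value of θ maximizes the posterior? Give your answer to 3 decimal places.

ℓ'(θ) = 16/θ − 8 − 8θ. Setting this to zero and multiplying by θ: 8θ² + 8θ − 16 = 0.
θ = (−8 + √(8² + 4·8·16)) / (2·8) = (−8 + √576) / 16 = (−8 + 24)/16 = 1.
ℓ''(θ) = −16/θ² − 8 < 0, confirming a maximum.

θ̂_MAP = 1.000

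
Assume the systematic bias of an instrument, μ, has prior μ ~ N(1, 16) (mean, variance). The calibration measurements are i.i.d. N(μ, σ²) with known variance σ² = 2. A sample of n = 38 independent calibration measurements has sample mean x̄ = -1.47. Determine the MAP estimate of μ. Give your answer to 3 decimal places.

n = 38, x̄ = -1.47.
For a Normal prior and Normal likelihood with known variance, the posterior is Normal; its mode equals its mean, the precision-weighted average.
Prior precision 1/σ₀² = 1/16 = 0.0625; data precision n/σ² = 38/2 = 19.
μ̂ = (0.0625·1 + 19·(-1.47)) / (0.0625 + 19) = (-27.8675)/19.0625 = -11147/7625 ≈ -1.462.

μ̂_MAP = -1.462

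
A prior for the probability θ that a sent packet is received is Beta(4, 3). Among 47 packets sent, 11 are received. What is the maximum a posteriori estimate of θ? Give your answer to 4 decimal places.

Prior: Beta(4, 3).
Data: 11 successes in 47 trials. The binomial likelihood contributes θ^11(1−θ)^36, so the posterior is Beta(4+11, 3+36) = Beta(15, 39).
For Beta(a, b) with a, b > 1 the mode is (a−1)/(a+b−2) = 14/52 ≈ 0.2692.

θ̂_MAP = 0.2692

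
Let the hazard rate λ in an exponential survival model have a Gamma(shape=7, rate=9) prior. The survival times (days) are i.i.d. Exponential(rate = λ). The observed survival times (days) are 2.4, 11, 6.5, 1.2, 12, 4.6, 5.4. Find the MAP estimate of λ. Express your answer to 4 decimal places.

The Exponential(rate=λ) likelihood is ∝ λ^n e^(−λΣtᵢ). Here n = 7 and Σtᵢ = 2.4 + 11 + 6.5 + 1.2 + 12 + 4.6 + 5.4 = 43.1.
Posterior ∝ λ^6e^(−9λ) · λ^7e^(−43.1λ) = λ^13e^(−52.1λ), i.e. Gamma(14, 52.1).
Mode = (a−1)/b = 13/52.1 ≈ 0.2495.

λ̂_MAP = 0.2495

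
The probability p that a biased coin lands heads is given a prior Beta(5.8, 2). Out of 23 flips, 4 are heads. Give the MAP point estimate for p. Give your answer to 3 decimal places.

p̂_MAP = 0.306

Prior: Beta(5.8, 2).
Data: 4 successes in 23 trials. The binomial likelihood contributes p^4(1−p)^19, so the posterior is Beta(5.8+4, 2+19) = Beta(9.8, 21).
For Beta(a, b) with a, b > 1 the mode is (a−1)/(a+b−2) = 8.8/28.8 ≈ 0.306.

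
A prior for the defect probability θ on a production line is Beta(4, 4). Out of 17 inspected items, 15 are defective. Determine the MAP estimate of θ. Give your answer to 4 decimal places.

Prior: Beta(4, 4).
Data: 15 successes in 17 trials. The binomial likelihood contributes θ^15(1−θ)^2, so the posterior is Beta(4+15, 4+2) = Beta(19, 6).
For Beta(a, b) with a, b > 1 the mode is (a−1)/(a+b−2) = 18/23 ≈ 0.7826.

θ̂_MAP = 0.7826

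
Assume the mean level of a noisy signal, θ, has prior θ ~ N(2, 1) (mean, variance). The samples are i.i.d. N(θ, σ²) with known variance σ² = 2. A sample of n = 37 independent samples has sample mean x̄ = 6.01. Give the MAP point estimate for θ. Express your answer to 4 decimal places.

n = 37, x̄ = 6.01.
For a Normal prior and Normal likelihood with known variance, the posterior is Normal; its mode equals its mean, the precision-weighted average.
Prior precision 1/σ₀² = 1/1 = 1; data precision n/σ² = 37/2 = 18.5.
θ̂ = (1·2 + 18.5·6.01) / (1 + 18.5) = 113.185/19.5 = 22637/3900 ≈ 5.8044.

θ̂_MAP = 5.8044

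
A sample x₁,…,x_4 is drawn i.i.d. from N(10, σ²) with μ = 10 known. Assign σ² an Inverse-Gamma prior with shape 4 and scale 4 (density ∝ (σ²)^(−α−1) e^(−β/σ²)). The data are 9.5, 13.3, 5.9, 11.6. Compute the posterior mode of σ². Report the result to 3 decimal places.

σ̂²_MAP = 2.751

Sum of squared deviations about the known mean: SS = (9.5−10)² + (13.3−10)² + (5.9−10)² + (11.6−10)² = 30.51.
The Normal likelihood contributes (σ²)^(−n/2) exp(−SS/(2σ²)), so the posterior is Inverse-Gamma(α + n/2, β + SS/2) = Inverse-Gamma(6, 19.255).
The mode of Inverse-Gamma(a, b) is b/(a+1) = 19.255/7 ≈ 2.751.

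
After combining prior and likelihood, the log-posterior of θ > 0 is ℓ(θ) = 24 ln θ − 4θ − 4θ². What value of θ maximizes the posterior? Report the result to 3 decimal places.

θ̂_MAP = 1.500

ℓ'(θ) = 24/θ − 4 − 8θ. Setting this to zero and multiplying by θ: 8θ² + 4θ − 24 = 0.
θ = (−4 + √(4² + 4·8·24)) / (2·8) = (−4 + √784) / 16 = (−4 + 28)/16 = 3/2.
ℓ''(θ) = −24/θ² − 8 < 0, confirming a maximum.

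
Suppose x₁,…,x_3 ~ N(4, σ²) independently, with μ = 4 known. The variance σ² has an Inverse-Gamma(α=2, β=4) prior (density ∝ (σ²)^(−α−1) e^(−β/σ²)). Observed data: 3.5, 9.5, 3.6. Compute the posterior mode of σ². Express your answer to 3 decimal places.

σ̂²_MAP = 4.296

Sum of squared deviations about the known mean: SS = (3.5−4)² + (9.5−4)² + (3.6−4)² = 30.66.
The Normal likelihood contributes (σ²)^(−n/2) exp(−SS/(2σ²)), so the posterior is Inverse-Gamma(α + n/2, β + SS/2) = Inverse-Gamma(3.5, 19.33).
The mode of Inverse-Gamma(a, b) is b/(a+1) = 19.33/4.5 ≈ 4.296.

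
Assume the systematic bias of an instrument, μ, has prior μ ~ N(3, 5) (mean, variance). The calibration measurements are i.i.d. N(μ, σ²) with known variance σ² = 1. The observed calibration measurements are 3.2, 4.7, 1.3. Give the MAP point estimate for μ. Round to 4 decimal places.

μ̂_MAP = 3.0625

n = 3; x̄ = (3.2 + 4.7 + 1.3)/3 = 9.2/3 = 46/15 ≈ 3.0667.
For a Normal prior and Normal likelihood with known variance, the posterior is Normal; its mode equals its mean, the precision-weighted average.
Prior precision 1/σ₀² = 1/5 = 0.2; data precision n/σ² = 3/1 = 3.
μ̂ = (0.2·3 + 3·(46/15)) / (0.2 + 3) = 9.8/3.2 = 3.0625.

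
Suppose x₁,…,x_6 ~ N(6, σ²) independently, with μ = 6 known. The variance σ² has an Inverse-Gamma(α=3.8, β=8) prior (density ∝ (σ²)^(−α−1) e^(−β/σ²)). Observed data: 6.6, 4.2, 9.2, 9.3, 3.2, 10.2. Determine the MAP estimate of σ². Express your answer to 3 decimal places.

σ̂²_MAP = 4.244

Sum of squared deviations about the known mean: SS = (6.6−6)² + (4.2−6)² + (9.2−6)² + (9.3−6)² + (3.2−6)² + (10.2−6)² = 50.21.
The Normal likelihood contributes (σ²)^(−n/2) exp(−SS/(2σ²)), so the posterior is Inverse-Gamma(α + n/2, β + SS/2) = Inverse-Gamma(6.8, 33.105).
The mode of Inverse-Gamma(a, b) is b/(a+1) = 33.105/7.8 ≈ 4.244.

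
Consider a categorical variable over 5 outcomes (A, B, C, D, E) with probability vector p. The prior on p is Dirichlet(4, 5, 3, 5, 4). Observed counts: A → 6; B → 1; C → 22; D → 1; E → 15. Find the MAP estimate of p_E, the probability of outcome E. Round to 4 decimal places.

The posterior is Dirichlet(αᵢ + nᵢ) = Dirichlet(10, 6, 25, 6, 19).
For a Dirichlet(a₁,…,a_K) with all aᵢ > 1, the mode has j-th component (aⱼ − 1)/(Σaᵢ − K).
Here Σaᵢ = 66 and K = 5, so p_E = (19 − 1)/(66 − 5) = 18/61 ≈ 0.2951.

MAP estimate of p_E = 0.2951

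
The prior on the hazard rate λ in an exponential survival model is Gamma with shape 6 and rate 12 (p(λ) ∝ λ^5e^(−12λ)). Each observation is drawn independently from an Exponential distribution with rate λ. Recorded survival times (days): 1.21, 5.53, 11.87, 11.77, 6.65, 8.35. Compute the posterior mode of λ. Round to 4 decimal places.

The Exponential(rate=λ) likelihood is ∝ λ^n e^(−λΣtᵢ). Here n = 6 and Σtᵢ = 1.21 + 5.53 + 11.87 + 11.77 + 6.65 + 8.35 = 45.38.
Posterior ∝ λ^5e^(−12λ) · λ^6e^(−45.38λ) = λ^11e^(−57.38λ), i.e. Gamma(12, 57.38).
Mode = (a−1)/b = 11/57.38 ≈ 0.1917.

λ̂_MAP = 0.1917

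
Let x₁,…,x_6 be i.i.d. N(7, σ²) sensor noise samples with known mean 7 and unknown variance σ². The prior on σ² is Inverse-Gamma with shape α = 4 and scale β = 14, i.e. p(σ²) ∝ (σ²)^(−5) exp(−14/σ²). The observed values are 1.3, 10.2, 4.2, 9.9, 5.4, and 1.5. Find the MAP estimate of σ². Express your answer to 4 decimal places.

σ̂²_MAP = 7.4869

Sum of squared deviations about the known mean: SS = (1.3−7)² + (10.2−7)² + (4.2−7)² + (9.9−7)² + (5.4−7)² + (1.5−7)² = 91.79.
The Normal likelihood contributes (σ²)^(−n/2) exp(−SS/(2σ²)), so the posterior is Inverse-Gamma(α + n/2, β + SS/2) = Inverse-Gamma(7, 59.895).
The mode of Inverse-Gamma(a, b) is b/(a+1) = 59.895/8 ≈ 7.4869.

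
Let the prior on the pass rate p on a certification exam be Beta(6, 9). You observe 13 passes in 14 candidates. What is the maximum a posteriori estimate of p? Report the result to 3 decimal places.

p̂_MAP = 0.667

Prior: Beta(6, 9).
Data: 13 successes in 14 trials. The binomial likelihood contributes p^13(1−p)^1, so the posterior is Beta(6+13, 9+1) = Beta(19, 10).
For Beta(a, b) with a, b > 1 the mode is (a−1)/(a+b−2) = 18/27 ≈ 0.667.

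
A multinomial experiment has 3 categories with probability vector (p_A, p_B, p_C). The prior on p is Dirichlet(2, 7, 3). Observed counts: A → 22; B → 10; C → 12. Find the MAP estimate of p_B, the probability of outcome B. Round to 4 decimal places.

The posterior is Dirichlet(αᵢ + nᵢ) = Dirichlet(24, 17, 15).
For a Dirichlet(a₁,…,a_K) with all aᵢ > 1, the mode has j-th component (aⱼ − 1)/(Σaᵢ − K).
Here Σaᵢ = 56 and K = 3, so p_B = (17 − 1)/(56 − 3) = 16/53 ≈ 0.3019.

MAP estimate of p_B = 0.3019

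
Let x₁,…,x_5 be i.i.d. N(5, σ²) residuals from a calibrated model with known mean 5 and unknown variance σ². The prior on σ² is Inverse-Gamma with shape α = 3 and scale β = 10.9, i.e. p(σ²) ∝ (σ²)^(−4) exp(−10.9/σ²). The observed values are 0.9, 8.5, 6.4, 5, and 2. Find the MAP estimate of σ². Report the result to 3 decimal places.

σ̂²_MAP = 4.755

Sum of squared deviations about the known mean: SS = (0.9−5)² + (8.5−5)² + (6.4−5)² + (5−5)² + (2−5)² = 40.02.
The Normal likelihood contributes (σ²)^(−n/2) exp(−SS/(2σ²)), so the posterior is Inverse-Gamma(α + n/2, β + SS/2) = Inverse-Gamma(5.5, 30.91).
The mode of Inverse-Gamma(a, b) is b/(a+1) = 30.91/6.5 ≈ 4.755.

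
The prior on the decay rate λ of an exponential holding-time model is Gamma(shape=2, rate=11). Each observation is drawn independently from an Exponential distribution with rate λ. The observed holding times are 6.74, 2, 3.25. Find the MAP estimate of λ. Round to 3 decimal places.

λ̂_MAP = 0.174

The Exponential(rate=λ) likelihood is ∝ λ^n e^(−λΣtᵢ). Here n = 3 and Σtᵢ = 6.74 + 2 + 3.25 = 11.99.
Posterior ∝ λe^(−11λ) · λ^3e^(−11.99λ) = λ^4e^(−22.99λ), i.e. Gamma(5, 22.99).
Mode = (a−1)/b = 4/22.99 ≈ 0.174.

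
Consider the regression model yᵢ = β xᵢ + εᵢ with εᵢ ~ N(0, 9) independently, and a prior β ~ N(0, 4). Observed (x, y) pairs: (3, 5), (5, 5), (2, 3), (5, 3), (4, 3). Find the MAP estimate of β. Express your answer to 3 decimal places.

log p(β | y) = −Σ(yᵢ − βxᵢ)²/(2·9) − β²/(2·4) + const.
Setting the derivative to zero: Σxᵢ(yᵢ − βxᵢ)/9 − β/4 = 0, so β = Σxᵢyᵢ / (Σxᵢ² + σ²/τ²).
Σxᵢyᵢ = 3·5 + 5·5 + 2·3 + 5·3 + 4·3 = 73; Σxᵢ² = 79; σ²/τ² = 2.25.
β̂_MAP = 73 / (79 + 2.25) = 73/81.25 ≈ 0.898.

β̂_MAP = 0.898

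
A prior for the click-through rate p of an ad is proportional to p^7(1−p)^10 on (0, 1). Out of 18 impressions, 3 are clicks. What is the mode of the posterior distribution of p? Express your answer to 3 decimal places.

p̂_MAP = 0.286

The prior density ∝ p^7(1−p)^10 is the kernel of Beta(8, 11).
Data: 3 successes in 18 trials. The binomial likelihood contributes p^3(1−p)^15, so the posterior is Beta(8+3, 11+15) = Beta(11, 26).
For Beta(a, b) with a, b > 1 the mode is (a−1)/(a+b−2) = 10/35 ≈ 0.286.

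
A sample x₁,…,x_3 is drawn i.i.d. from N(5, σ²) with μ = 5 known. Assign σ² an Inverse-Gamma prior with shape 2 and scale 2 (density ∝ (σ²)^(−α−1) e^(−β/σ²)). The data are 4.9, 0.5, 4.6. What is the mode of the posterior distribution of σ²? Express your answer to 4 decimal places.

Sum of squared deviations about the known mean: SS = (4.9−5)² + (0.5−5)² + (4.6−5)² = 20.42.
The Normal likelihood contributes (σ²)^(−n/2) exp(−SS/(2σ²)), so the posterior is Inverse-Gamma(α + n/2, β + SS/2) = Inverse-Gamma(3.5, 12.21).
The mode of Inverse-Gamma(a, b) is b/(a+1) = 12.21/4.5 ≈ 2.7133.

σ̂²_MAP = 2.7133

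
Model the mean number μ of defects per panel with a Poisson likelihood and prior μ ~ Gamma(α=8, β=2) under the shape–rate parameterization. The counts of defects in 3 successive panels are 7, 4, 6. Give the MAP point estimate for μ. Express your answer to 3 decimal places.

μ̂_MAP = 4.800

Σxᵢ = 7+4+6 = 17, with n = 3.
Posterior ∝ μ^7e^(−2μ) · μ^17e^(−3μ) = μ^24e^(−5μ), i.e. Gamma(shape=25, rate=5).
The mode of a Gamma(a, b) with a ≥ 1 (shape–rate) is (a−1)/b = 24/5 ≈ 4.800.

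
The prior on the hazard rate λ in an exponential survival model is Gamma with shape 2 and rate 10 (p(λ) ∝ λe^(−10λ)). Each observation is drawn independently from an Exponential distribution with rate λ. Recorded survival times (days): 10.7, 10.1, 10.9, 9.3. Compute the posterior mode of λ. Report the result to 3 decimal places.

The Exponential(rate=λ) likelihood is ∝ λ^n e^(−λΣtᵢ). Here n = 4 and Σtᵢ = 10.7 + 10.1 + 10.9 + 9.3 = 41.
Posterior ∝ λe^(−10λ) · λ^4e^(−41λ) = λ^5e^(−51λ), i.e. Gamma(6, 51).
Mode = (a−1)/b = 5/51 ≈ 0.098.

λ̂_MAP = 0.098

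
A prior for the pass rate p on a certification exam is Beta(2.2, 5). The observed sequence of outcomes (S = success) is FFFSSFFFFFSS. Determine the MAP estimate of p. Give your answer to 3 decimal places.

p̂_MAP = 0.302

Prior: Beta(2.2, 5).
Data: 4 successes in 12 trials (from the sequence). The binomial likelihood contributes p^4(1−p)^8, so the posterior is Beta(2.2+4, 5+8) = Beta(6.2, 13).
For Beta(a, b) with a, b > 1 the mode is (a−1)/(a+b−2) = 5.2/17.2 ≈ 0.302.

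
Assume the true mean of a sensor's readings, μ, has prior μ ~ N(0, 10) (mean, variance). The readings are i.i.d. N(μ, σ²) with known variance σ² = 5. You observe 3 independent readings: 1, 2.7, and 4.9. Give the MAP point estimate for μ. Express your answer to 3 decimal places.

μ̂_MAP = 2.457

n = 3; x̄ = (1 + 2.7 + 4.9)/3 = 8.6/3 = 43/15 ≈ 2.8667.
For a Normal prior and Normal likelihood with known variance, the posterior is Normal; its mode equals its mean, the precision-weighted average.
Prior precision 1/σ₀² = 1/10 = 0.1; data precision n/σ² = 3/5 = 0.6.
μ̂ = (0.1·0 + 0.6·(43/15)) / (0.1 + 0.6) = 1.72/0.7 = 86/35 ≈ 2.457.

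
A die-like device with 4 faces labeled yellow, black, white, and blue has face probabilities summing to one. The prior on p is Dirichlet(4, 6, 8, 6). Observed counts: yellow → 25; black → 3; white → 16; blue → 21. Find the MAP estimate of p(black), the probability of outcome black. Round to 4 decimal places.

The posterior is Dirichlet(αᵢ + nᵢ) = Dirichlet(29, 9, 24, 27).
For a Dirichlet(a₁,…,a_K) with all aᵢ > 1, the mode has j-th component (aⱼ − 1)/(Σaᵢ − K).
Here Σaᵢ = 89 and K = 4, so p(black) = (9 − 1)/(89 − 4) = 8/85 ≈ 0.0941.

MAP estimate of p(black) = 0.0941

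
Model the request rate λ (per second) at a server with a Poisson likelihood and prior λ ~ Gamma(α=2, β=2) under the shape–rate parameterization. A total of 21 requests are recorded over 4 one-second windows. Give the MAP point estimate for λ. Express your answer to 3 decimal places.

λ̂_MAP = 3.667

Σxᵢ = 21, n = 4.
Posterior ∝ λe^(−2λ) · λ^21e^(−4λ) = λ^22e^(−6λ), i.e. Gamma(shape=23, rate=6).
The mode of a Gamma(a, b) with a ≥ 1 (shape–rate) is (a−1)/b = 22/6 ≈ 3.667.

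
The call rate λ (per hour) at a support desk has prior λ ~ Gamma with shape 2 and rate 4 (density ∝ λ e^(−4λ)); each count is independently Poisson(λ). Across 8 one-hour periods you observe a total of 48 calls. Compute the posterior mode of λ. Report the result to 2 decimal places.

Σxᵢ = 48, n = 8.
Posterior ∝ λe^(−4λ) · λ^48e^(−8λ) = λ^49e^(−12λ), i.e. Gamma(shape=50, rate=12).
The mode of a Gamma(a, b) with a ≥ 1 (shape–rate) is (a−1)/b = 49/12 ≈ 4.08.

λ̂_MAP = 4.08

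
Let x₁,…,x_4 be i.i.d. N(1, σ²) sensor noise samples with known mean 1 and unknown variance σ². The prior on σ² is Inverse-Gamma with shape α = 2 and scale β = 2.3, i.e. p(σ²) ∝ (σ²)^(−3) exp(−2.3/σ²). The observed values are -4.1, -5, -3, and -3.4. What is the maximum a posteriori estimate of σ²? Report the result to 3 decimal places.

σ̂²_MAP = 10.197

Sum of squared deviations about the known mean: SS = (-4.1−1)² + (-5−1)² + (-3−1)² + (-3.4−1)² = 97.37.
The Normal likelihood contributes (σ²)^(−n/2) exp(−SS/(2σ²)), so the posterior is Inverse-Gamma(α + n/2, β + SS/2) = Inverse-Gamma(4, 50.985).
The mode of Inverse-Gamma(a, b) is b/(a+1) = 50.985/5 ≈ 10.197.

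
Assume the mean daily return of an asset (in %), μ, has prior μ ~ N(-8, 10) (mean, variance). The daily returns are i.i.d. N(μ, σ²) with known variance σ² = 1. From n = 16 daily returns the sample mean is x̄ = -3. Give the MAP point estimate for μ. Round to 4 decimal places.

μ̂_MAP = -3.0311

n = 16, x̄ = -3.
For a Normal prior and Normal likelihood with known variance, the posterior is Normal; its mode equals its mean, the precision-weighted average.
Prior precision 1/σ₀² = 1/10 = 0.1; data precision n/σ² = 16/1 = 16.
μ̂ = (0.1·(-8) + 16·(-3)) / (0.1 + 16) = (-48.8)/16.1 = -488/161 ≈ -3.0311.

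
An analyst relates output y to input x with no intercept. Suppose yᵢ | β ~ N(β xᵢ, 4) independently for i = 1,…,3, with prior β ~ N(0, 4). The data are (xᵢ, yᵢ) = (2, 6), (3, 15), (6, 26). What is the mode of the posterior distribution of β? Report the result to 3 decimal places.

β̂_MAP = 4.260

log p(β | y) = −Σ(yᵢ − βxᵢ)²/(2·4) − β²/(2·4) + const.
Setting the derivative to zero: Σxᵢ(yᵢ − βxᵢ)/4 − β/4 = 0, so β = Σxᵢyᵢ / (Σxᵢ² + σ²/τ²).
Σxᵢyᵢ = 2·6 + 3·15 + 6·26 = 213; Σxᵢ² = 49; σ²/τ² = 1.
β̂_MAP = 213 / (49 + 1) = 213/50 ≈ 4.260.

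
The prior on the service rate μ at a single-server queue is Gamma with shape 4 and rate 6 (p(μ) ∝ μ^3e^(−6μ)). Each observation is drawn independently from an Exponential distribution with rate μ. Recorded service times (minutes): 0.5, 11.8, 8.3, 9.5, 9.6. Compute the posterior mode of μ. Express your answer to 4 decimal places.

μ̂_MAP = 0.1751

The Exponential(rate=μ) likelihood is ∝ μ^n e^(−μΣtᵢ). Here n = 5 and Σtᵢ = 0.5 + 11.8 + 8.3 + 9.5 + 9.6 = 39.7.
Posterior ∝ μ^3e^(−6μ) · μ^5e^(−39.7μ) = μ^8e^(−45.7μ), i.e. Gamma(9, 45.7).
Mode = (a−1)/b = 8/45.7 ≈ 0.1751.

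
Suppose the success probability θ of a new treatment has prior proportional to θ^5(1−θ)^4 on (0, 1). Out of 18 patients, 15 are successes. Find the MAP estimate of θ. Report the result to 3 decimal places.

The prior density ∝ θ^5(1−θ)^4 is the kernel of Beta(6, 5).
Data: 15 successes in 18 trials. The binomial likelihood contributes θ^15(1−θ)^3, so the posterior is Beta(6+15, 5+3) = Beta(21, 8).
For Beta(a, b) with a, b > 1 the mode is (a−1)/(a+b−2) = 20/27 ≈ 0.741.

θ̂_MAP = 0.741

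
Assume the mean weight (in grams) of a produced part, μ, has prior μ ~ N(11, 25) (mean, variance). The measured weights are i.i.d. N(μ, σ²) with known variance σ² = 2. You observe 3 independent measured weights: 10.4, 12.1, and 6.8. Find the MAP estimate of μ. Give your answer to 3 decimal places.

μ̂_MAP = 9.799

n = 3; x̄ = (10.4 + 12.1 + 6.8)/3 = 29.3/3 = 293/30 ≈ 9.7667.
For a Normal prior and Normal likelihood with known variance, the posterior is Normal; its mode equals its mean, the precision-weighted average.
Prior precision 1/σ₀² = 1/25 = 0.04; data precision n/σ² = 3/2 = 1.5.
μ̂ = (0.04·11 + 1.5·(293/30)) / (0.04 + 1.5) = 15.09/1.54 = 1509/154 ≈ 9.799.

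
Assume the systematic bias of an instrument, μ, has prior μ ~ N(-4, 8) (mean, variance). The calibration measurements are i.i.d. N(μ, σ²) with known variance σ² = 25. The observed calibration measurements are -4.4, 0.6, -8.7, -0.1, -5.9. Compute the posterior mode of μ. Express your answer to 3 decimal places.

n = 5; x̄ = ((-4.4) + 0.6 + (-8.7) + (-0.1) + (-5.9))/5 = -18.5/5 = -3.7.
For a Normal prior and Normal likelihood with known variance, the posterior is Normal; its mode equals its mean, the precision-weighted average.
Prior precision 1/σ₀² = 1/8 = 0.125; data precision n/σ² = 5/25 = 0.2.
μ̂ = (0.125·(-4) + 0.2·(-3.7)) / (0.125 + 0.2) = (-1.24)/0.325 = -248/65 ≈ -3.815.

μ̂_MAP = -3.815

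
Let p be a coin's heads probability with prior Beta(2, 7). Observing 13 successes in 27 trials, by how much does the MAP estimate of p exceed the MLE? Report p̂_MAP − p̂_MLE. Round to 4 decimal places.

Posterior is Beta(15, 21); MAP = (15−1)/(36−2) = 14/34 ≈ 0.41176.
MLE ignores the prior: p̂_MLE = k/n = 13/27 ≈ 0.48148.
Difference = 14/34 − 13/27 = -32/459 ≈ -0.0697.

MAP − MLE = -0.0697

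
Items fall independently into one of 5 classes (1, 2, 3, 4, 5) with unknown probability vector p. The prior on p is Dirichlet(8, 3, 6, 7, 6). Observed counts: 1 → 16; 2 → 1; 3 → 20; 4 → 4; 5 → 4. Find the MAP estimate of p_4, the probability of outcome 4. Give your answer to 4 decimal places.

MAP estimate: 0.1429

The posterior is Dirichlet(αᵢ + nᵢ) = Dirichlet(24, 4, 26, 11, 10).
For a Dirichlet(a₁,…,a_K) with all aᵢ > 1, the mode has j-th component (aⱼ − 1)/(Σaᵢ − K).
Here Σaᵢ = 75 and K = 5, so p_4 = (11 − 1)/(75 − 5) = 10/70 ≈ 0.1429.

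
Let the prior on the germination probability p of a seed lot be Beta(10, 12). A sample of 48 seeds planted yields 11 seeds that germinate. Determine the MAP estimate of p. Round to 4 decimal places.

p̂_MAP = 0.2941

Prior: Beta(10, 12).
Data: 11 successes in 48 trials. The binomial likelihood contributes p^11(1−p)^37, so the posterior is Beta(10+11, 12+37) = Beta(21, 49).
For Beta(a, b) with a, b > 1 the mode is (a−1)/(a+b−2) = 20/68 ≈ 0.2941.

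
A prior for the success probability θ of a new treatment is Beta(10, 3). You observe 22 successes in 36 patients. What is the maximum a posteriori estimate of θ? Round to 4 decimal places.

θ̂_MAP = 0.6596

Prior: Beta(10, 3).
Data: 22 successes in 36 trials. The binomial likelihood contributes θ^22(1−θ)^14, so the posterior is Beta(10+22, 3+14) = Beta(32, 17).
For Beta(a, b) with a, b > 1 the mode is (a−1)/(a+b−2) = 31/47 ≈ 0.6596.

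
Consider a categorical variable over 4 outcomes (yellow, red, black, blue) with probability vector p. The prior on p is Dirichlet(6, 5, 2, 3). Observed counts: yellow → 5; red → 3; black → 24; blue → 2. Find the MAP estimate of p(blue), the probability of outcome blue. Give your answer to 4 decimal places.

MAP estimate of p(blue) = 0.0870

The posterior is Dirichlet(αᵢ + nᵢ) = Dirichlet(11, 8, 26, 5).
For a Dirichlet(a₁,…,a_K) with all aᵢ > 1, the mode has j-th component (aⱼ − 1)/(Σaᵢ − K).
Here Σaᵢ = 50 and K = 4, so p(blue) = (5 − 1)/(50 − 4) = 4/46 ≈ 0.0870.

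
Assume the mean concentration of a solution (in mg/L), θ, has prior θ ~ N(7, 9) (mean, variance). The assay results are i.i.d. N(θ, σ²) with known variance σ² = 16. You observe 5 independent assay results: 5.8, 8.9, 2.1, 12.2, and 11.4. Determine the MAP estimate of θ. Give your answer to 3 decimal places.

n = 5; x̄ = (5.8 + 8.9 + 2.1 + 12.2 + 11.4)/5 = 40.4/5 = 8.08.
For a Normal prior and Normal likelihood with known variance, the posterior is Normal; its mode equals its mean, the precision-weighted average.
Prior precision 1/σ₀² = 1/9; data precision n/σ² = 5/16 = 0.3125.
θ̂ = ((1/9)·7 + 0.3125·8.08) / (1/9 + 0.3125) = (1189/360)/(61/144) = 2378/305 ≈ 7.797.

θ̂_MAP = 7.797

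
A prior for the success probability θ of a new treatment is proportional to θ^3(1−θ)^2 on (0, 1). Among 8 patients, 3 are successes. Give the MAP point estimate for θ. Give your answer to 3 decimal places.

θ̂_MAP = 0.462

The prior density ∝ θ^3(1−θ)^2 is the kernel of Beta(4, 3).
Data: 3 successes in 8 trials. The binomial likelihood contributes θ^3(1−θ)^5, so the posterior is Beta(4+3, 3+5) = Beta(7, 8).
For Beta(a, b) with a, b > 1 the mode is (a−1)/(a+b−2) = 6/13 ≈ 0.462.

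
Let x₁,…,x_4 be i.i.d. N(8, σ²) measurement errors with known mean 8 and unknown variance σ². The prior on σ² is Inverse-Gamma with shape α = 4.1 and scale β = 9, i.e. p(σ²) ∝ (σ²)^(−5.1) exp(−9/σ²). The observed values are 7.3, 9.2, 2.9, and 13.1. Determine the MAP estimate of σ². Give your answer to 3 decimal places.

σ̂²_MAP = 5.067

Sum of squared deviations about the known mean: SS = (7.3−8)² + (9.2−8)² + (2.9−8)² + (13.1−8)² = 53.95.
The Normal likelihood contributes (σ²)^(−n/2) exp(−SS/(2σ²)), so the posterior is Inverse-Gamma(α + n/2, β + SS/2) = Inverse-Gamma(6.1, 35.975).
The mode of Inverse-Gamma(a, b) is b/(a+1) = 35.975/7.1 ≈ 5.067.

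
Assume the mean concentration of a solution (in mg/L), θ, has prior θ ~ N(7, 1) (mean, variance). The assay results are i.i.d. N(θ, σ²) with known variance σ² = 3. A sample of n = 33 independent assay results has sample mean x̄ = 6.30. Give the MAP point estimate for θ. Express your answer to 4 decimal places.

θ̂_MAP = 6.3583

n = 33, x̄ = 6.30.
For a Normal prior and Normal likelihood with known variance, the posterior is Normal; its mode equals its mean, the precision-weighted average.
Prior precision 1/σ₀² = 1/1 = 1; data precision n/σ² = 33/3 = 11.
θ̂ = (1·7 + 11·6.3) / (1 + 11) = 76.3/12 = 763/120 ≈ 6.3583.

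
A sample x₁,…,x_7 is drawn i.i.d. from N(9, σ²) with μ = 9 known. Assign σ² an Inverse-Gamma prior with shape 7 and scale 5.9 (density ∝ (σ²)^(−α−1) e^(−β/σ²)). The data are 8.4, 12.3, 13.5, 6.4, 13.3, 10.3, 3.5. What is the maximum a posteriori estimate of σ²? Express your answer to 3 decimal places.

σ̂²_MAP = 4.369

Sum of squared deviations about the known mean: SS = (8.4−9)² + (12.3−9)² + (13.5−9)² + (6.4−9)² + (13.3−9)² + (10.3−9)² + (3.5−9)² = 88.69.
The Normal likelihood contributes (σ²)^(−n/2) exp(−SS/(2σ²)), so the posterior is Inverse-Gamma(α + n/2, β + SS/2) = Inverse-Gamma(10.5, 50.245).
The mode of Inverse-Gamma(a, b) is b/(a+1) = 50.245/11.5 ≈ 4.369.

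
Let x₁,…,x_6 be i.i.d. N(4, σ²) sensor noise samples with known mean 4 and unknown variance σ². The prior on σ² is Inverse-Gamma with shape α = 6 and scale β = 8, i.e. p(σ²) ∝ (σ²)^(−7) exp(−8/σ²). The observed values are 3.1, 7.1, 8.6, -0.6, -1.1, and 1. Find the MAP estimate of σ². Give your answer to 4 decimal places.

Sum of squared deviations about the known mean: SS = (3.1−4)² + (7.1−4)² + (8.6−4)² + (-0.6−4)² + (-1.1−4)² + (1−4)² = 87.75.
The Normal likelihood contributes (σ²)^(−n/2) exp(−SS/(2σ²)), so the posterior is Inverse-Gamma(α + n/2, β + SS/2) = Inverse-Gamma(9, 51.875).
The mode of Inverse-Gamma(a, b) is b/(a+1) = 51.875/10 ≈ 5.1875.

σ̂²_MAP = 5.1875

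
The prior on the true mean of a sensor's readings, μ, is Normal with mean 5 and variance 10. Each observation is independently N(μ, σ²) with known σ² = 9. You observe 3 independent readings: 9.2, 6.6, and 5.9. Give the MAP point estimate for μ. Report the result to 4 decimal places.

μ̂_MAP = 6.7179

n = 3; x̄ = (9.2 + 6.6 + 5.9)/3 = 21.7/3 = 217/30 ≈ 7.2333.
For a Normal prior and Normal likelihood with known variance, the posterior is Normal; its mode equals its mean, the precision-weighted average.
Prior precision 1/σ₀² = 1/10 = 0.1; data precision n/σ² = 3/9 = 1/3.
μ̂ = (0.1·5 + (1/3)·(217/30)) / (0.1 + 1/3) = (131/45)/(13/30) = 262/39 ≈ 6.7179.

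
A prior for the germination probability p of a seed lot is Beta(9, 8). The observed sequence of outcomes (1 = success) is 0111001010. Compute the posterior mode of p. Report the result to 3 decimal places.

Prior: Beta(9, 8).
Data: 5 successes in 10 trials (from the sequence). The binomial likelihood contributes p^5(1−p)^5, so the posterior is Beta(9+5, 8+5) = Beta(14, 13).
For Beta(a, b) with a, b > 1 the mode is (a−1)/(a+b−2) = 13/25 ≈ 0.520.

p̂_MAP = 0.520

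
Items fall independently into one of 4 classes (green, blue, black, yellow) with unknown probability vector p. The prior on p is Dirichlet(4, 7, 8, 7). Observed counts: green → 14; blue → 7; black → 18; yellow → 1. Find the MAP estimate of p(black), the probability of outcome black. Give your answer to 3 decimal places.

The posterior is Dirichlet(αᵢ + nᵢ) = Dirichlet(18, 14, 26, 8).
For a Dirichlet(a₁,…,a_K) with all aᵢ > 1, the mode has j-th component (aⱼ − 1)/(Σaᵢ − K).
Here Σaᵢ = 66 and K = 4, so p(black) = (26 − 1)/(66 − 4) = 25/62 ≈ 0.403.

MAP estimate of p(black) = 0.403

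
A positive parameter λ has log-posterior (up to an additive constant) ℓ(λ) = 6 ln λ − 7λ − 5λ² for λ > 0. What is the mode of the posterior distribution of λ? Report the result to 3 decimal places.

ℓ'(λ) = 6/λ − 7 − 10λ. Setting this to zero and multiplying by λ: 10λ² + 7λ − 6 = 0.
λ = (−7 + √(7² + 4·10·6)) / (2·10) = (−7 + √289) / 20 = (−7 + 17)/20 = 1/2.
ℓ''(λ) = −6/λ² − 10 < 0, confirming a maximum.

λ̂_MAP = 0.500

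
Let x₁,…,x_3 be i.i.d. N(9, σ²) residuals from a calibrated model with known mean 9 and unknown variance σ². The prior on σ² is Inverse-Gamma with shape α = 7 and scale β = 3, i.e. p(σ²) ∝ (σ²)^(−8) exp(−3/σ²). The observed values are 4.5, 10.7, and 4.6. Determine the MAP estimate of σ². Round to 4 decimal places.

σ̂²_MAP = 2.5526

Sum of squared deviations about the known mean: SS = (4.5−9)² + (10.7−9)² + (4.6−9)² = 42.5.
The Normal likelihood contributes (σ²)^(−n/2) exp(−SS/(2σ²)), so the posterior is Inverse-Gamma(α + n/2, β + SS/2) = Inverse-Gamma(8.5, 24.25).
The mode of Inverse-Gamma(a, b) is b/(a+1) = 24.25/9.5 ≈ 2.5526.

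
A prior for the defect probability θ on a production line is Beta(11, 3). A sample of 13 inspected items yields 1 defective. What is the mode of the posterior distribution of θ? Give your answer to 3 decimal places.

θ̂_MAP = 0.440

Prior: Beta(11, 3).
Data: 1 success in 13 trials. The binomial likelihood contributes θ(1−θ)^12, so the posterior is Beta(11+1, 3+12) = Beta(12, 15).
For Beta(a, b) with a, b > 1 the mode is (a−1)/(a+b−2) = 11/25 ≈ 0.440.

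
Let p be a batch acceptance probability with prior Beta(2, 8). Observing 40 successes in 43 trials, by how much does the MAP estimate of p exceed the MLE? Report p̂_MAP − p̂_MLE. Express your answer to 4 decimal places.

Posterior is Beta(42, 11); MAP = (42−1)/(53−2) = 41/51 ≈ 0.80392.
MLE ignores the prior: p̂_MLE = k/n = 40/43 ≈ 0.93023.
Difference = 41/51 − 40/43 = -277/2193 ≈ -0.1263.

MAP − MLE = -0.1263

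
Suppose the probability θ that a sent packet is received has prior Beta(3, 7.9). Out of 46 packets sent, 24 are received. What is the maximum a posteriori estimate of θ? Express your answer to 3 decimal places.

Prior: Beta(3, 7.9).
Data: 24 successes in 46 trials. The binomial likelihood contributes θ^24(1−θ)^22, so the posterior is Beta(3+24, 7.9+22) = Beta(27, 29.9).
For Beta(a, b) with a, b > 1 the mode is (a−1)/(a+b−2) = 26/54.9 ≈ 0.474.

θ̂_MAP = 0.474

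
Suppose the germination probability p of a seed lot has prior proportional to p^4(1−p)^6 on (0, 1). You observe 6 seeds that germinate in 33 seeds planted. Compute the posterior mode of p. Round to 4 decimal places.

The prior density ∝ p^4(1−p)^6 is the kernel of Beta(5, 7).
Data: 6 successes in 33 trials. The binomial likelihood contributes p^6(1−p)^27, so the posterior is Beta(5+6, 7+27) = Beta(11, 34).
For Beta(a, b) with a, b > 1 the mode is (a−1)/(a+b−2) = 10/43 ≈ 0.2326.

p̂_MAP = 0.2326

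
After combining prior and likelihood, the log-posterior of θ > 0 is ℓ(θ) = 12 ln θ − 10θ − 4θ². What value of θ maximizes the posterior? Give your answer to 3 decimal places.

ℓ'(θ) = 12/θ − 10 − 8θ. Setting this to zero and multiplying by θ: 8θ² + 10θ − 12 = 0.
θ = (−10 + √(10² + 4·8·12)) / (2·8) = (−10 + √484) / 16 = (−10 + 22)/16 = 3/4.
ℓ''(θ) = −12/θ² − 8 < 0, confirming a maximum.

θ̂_MAP = 0.750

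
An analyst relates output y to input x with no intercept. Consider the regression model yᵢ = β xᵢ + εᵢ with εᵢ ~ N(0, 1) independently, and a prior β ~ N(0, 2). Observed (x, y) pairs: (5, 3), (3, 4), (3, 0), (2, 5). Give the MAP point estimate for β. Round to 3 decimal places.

log p(β | y) = −Σ(yᵢ − βxᵢ)²/(2·1) − β²/(2·2) + const.
Setting the derivative to zero: Σxᵢ(yᵢ − βxᵢ)/1 − β/2 = 0, so β = Σxᵢyᵢ / (Σxᵢ² + σ²/τ²).
Σxᵢyᵢ = 5·3 + 3·4 + 3·0 + 2·5 = 37; Σxᵢ² = 47; σ²/τ² = 0.5.
β̂_MAP = 37 / (47 + 0.5) = 37/47.5 ≈ 0.779.

β̂_MAP = 0.779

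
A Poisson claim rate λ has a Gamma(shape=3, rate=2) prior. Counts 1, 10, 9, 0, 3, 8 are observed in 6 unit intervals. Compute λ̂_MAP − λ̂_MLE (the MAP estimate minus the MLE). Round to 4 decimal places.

MAP − MLE = -1.0417

Σxᵢ = 31. Posterior is Gamma(34, 8); MAP = (34−1)/8 = 33/8 ≈ 4.12500.
MLE = x̄ = 31/6 ≈ 5.16667.
Difference = 33/8 − 31/6 = -25/24 ≈ -1.0417.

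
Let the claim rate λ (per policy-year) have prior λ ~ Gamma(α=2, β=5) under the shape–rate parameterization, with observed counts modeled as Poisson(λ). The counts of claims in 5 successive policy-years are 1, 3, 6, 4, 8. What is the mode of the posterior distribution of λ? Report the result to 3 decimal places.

Σxᵢ = 1+3+6+4+8 = 22, with n = 5.
Posterior ∝ λe^(−5λ) · λ^22e^(−5λ) = λ^23e^(−10λ), i.e. Gamma(shape=24, rate=10).
The mode of a Gamma(a, b) with a ≥ 1 (shape–rate) is (a−1)/b = 23/10 ≈ 2.300.

λ̂_MAP = 2.300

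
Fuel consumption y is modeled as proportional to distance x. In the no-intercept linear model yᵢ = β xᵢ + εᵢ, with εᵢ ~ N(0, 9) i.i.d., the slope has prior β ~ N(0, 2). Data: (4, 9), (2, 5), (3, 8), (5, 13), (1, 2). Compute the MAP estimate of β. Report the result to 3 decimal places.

log p(β | y) = −Σ(yᵢ − βxᵢ)²/(2·9) − β²/(2·2) + const.
Setting the derivative to zero: Σxᵢ(yᵢ − βxᵢ)/9 − β/2 = 0, so β = Σxᵢyᵢ / (Σxᵢ² + σ²/τ²).
Σxᵢyᵢ = 4·9 + 2·5 + 3·8 + 5·13 + 1·2 = 137; Σxᵢ² = 55; σ²/τ² = 4.5.
β̂_MAP = 137 / (55 + 4.5) = 137/59.5 ≈ 2.303.

β̂_MAP = 2.303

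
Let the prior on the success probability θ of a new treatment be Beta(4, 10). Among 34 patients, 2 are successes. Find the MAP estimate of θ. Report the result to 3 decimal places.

θ̂_MAP = 0.109

Prior: Beta(4, 10).
Data: 2 successes in 34 trials. The binomial likelihood contributes θ^2(1−θ)^32, so the posterior is Beta(4+2, 10+32) = Beta(6, 42).
For Beta(a, b) with a, b > 1 the mode is (a−1)/(a+b−2) = 5/46 ≈ 0.109.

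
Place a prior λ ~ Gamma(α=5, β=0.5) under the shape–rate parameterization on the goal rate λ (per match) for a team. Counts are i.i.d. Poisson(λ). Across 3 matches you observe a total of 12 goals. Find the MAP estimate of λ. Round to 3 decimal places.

Σxᵢ = 12, n = 3.
Posterior ∝ λ^4e^(−0.5λ) · λ^12e^(−3λ) = λ^16e^(−3.5λ), i.e. Gamma(shape=17, rate=3.5).
The mode of a Gamma(a, b) with a ≥ 1 (shape–rate) is (a−1)/b = 16/3.5 ≈ 4.571.

λ̂_MAP = 4.571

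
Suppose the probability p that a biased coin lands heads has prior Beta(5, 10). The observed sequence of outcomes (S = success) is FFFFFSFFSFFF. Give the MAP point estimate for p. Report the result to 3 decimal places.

Prior: Beta(5, 10).
Data: 2 successes in 12 trials (from the sequence). The binomial likelihood contributes p^2(1−p)^10, so the posterior is Beta(5+2, 10+10) = Beta(7, 20).
For Beta(a, b) with a, b > 1 the mode is (a−1)/(a+b−2) = 6/25 ≈ 0.240.

p̂_MAP = 0.240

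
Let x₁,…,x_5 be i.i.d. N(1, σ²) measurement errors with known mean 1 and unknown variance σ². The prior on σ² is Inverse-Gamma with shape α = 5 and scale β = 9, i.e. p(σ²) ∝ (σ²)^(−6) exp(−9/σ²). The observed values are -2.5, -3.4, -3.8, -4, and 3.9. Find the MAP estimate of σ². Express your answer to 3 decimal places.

Sum of squared deviations about the known mean: SS = (-2.5−1)² + (-3.4−1)² + (-3.8−1)² + (-4−1)² + (3.9−1)² = 88.06.
The Normal likelihood contributes (σ²)^(−n/2) exp(−SS/(2σ²)), so the posterior is Inverse-Gamma(α + n/2, β + SS/2) = Inverse-Gamma(7.5, 53.03).
The mode of Inverse-Gamma(a, b) is b/(a+1) = 53.03/8.5 ≈ 6.239.

σ̂²_MAP = 6.239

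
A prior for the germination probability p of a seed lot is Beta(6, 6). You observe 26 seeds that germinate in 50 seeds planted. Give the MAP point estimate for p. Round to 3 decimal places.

Prior: Beta(6, 6).
Data: 26 successes in 50 trials. The binomial likelihood contributes p^26(1−p)^24, so the posterior is Beta(6+26, 6+24) = Beta(32, 30).
For Beta(a, b) with a, b > 1 the mode is (a−1)/(a+b−2) = 31/60 ≈ 0.517.

p̂_MAP = 0.517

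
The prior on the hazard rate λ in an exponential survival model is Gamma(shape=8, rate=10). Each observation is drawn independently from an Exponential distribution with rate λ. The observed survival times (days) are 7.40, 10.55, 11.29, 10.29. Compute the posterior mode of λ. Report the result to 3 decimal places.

The Exponential(rate=λ) likelihood is ∝ λ^n e^(−λΣtᵢ). Here n = 4 and Σtᵢ = 7.40 + 10.55 + 11.29 + 10.29 = 39.53.
Posterior ∝ λ^7e^(−10λ) · λ^4e^(−39.53λ) = λ^11e^(−49.53λ), i.e. Gamma(12, 49.53).
Mode = (a−1)/b = 11/49.53 ≈ 0.222.

λ̂_MAP = 0.222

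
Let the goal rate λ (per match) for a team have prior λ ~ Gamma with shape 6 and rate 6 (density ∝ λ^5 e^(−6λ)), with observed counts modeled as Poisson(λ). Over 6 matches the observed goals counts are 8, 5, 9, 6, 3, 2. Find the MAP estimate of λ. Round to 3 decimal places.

λ̂_MAP = 3.167

Σxᵢ = 8+5+9+6+3+2 = 33, with n = 6.
Posterior ∝ λ^5e^(−6λ) · λ^33e^(−6λ) = λ^38e^(−12λ), i.e. Gamma(shape=39, rate=12).
The mode of a Gamma(a, b) with a ≥ 1 (shape–rate) is (a−1)/b = 38/12 ≈ 3.167.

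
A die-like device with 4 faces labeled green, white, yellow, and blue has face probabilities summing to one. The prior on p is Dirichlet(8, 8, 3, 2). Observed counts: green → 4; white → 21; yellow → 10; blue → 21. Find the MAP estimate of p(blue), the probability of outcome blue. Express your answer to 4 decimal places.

MAP estimate of p(blue) = 0.3014

The posterior is Dirichlet(αᵢ + nᵢ) = Dirichlet(12, 29, 13, 23).
For a Dirichlet(a₁,…,a_K) with all aᵢ > 1, the mode has j-th component (aⱼ − 1)/(Σaᵢ − K).
Here Σaᵢ = 77 and K = 4, so p(blue) = (23 − 1)/(77 − 4) = 22/73 ≈ 0.3014.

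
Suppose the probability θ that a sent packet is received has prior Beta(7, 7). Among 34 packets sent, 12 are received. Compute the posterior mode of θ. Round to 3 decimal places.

θ̂_MAP = 0.391

Prior: Beta(7, 7).
Data: 12 successes in 34 trials. The binomial likelihood contributes θ^12(1−θ)^22, so the posterior is Beta(7+12, 7+22) = Beta(19, 29).
For Beta(a, b) with a, b > 1 the mode is (a−1)/(a+b−2) = 18/46 ≈ 0.391.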